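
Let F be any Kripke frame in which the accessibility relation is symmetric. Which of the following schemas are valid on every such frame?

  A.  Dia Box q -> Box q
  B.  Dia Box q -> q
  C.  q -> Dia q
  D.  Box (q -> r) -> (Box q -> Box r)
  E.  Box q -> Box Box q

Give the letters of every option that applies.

B, D

(A) Dia Box q -> Box q (the dual of axiom 5) characterises the euclidean frames. Such an R need not be euclidean — not valid.
(B) the dual of axiom B: valid iff R is symmetric. Every such R is symmetric — valid.
(C) q -> Dia q is the dual of axiom T, which corresponds to reflexivity. Such an R need not be reflexive — not valid.
(D) Box (q -> r) -> (Box q -> Box r) is the K axiom; it holds on all frames — valid.
(E) Box q -> Box Box q is axiom 4, which corresponds to transitivity. Such an R need not be transitive — not valid.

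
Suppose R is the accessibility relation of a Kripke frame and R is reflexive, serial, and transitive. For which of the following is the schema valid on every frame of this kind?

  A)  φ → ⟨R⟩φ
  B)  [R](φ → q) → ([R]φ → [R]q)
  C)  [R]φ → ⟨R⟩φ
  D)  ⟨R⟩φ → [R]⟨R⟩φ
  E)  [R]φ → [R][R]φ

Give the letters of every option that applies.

A, B, C, E

(A) φ → ⟨R⟩φ (the dual of axiom T) characterises the reflexive frames. Every such R is reflexive — valid.
(B) [R](φ → q) → ([R]φ → [R]q) is axiom K, valid on every Kripke frame — valid.
(C) [R]φ → ⟨R⟩φ (axiom D) characterises the serial frames. Every such R is serial — valid.
(D) ⟨R⟩φ → [R]⟨R⟩φ (axiom 5) characterises the euclidean frames. Such an R need not be euclidean — not valid.
(E) [R]φ → [R][R]φ is axiom 4; it is valid on a frame exactly when R is transitive. Every such R is transitive, so valid.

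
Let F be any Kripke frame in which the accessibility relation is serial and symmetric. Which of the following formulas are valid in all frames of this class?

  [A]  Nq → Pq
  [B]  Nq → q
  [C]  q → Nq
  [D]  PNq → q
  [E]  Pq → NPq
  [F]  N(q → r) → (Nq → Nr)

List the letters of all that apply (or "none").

A, D, F

(A) Nq → Pq is axiom D, which corresponds to seriality. Every such R is serial — valid.
(B) Nq → q is axiom T, which corresponds to reflexivity. Such an R need not be reflexive — not valid.
(C) q → Nq (equivalent to ◇p→p) corresponds to R being a subset of the identity. Such an R need not be a subset of the identity, so not valid.
(D) PNq → q (the dual of axiom B) characterises the symmetric frames. Every such R is symmetric — valid.
(E) Pq → NPq (axiom 5) characterises the euclidean frames. Such an R need not be euclidean — not valid.
(F) N(q → r) → (Nq → Nr) is the K axiom; it holds on all frames — valid.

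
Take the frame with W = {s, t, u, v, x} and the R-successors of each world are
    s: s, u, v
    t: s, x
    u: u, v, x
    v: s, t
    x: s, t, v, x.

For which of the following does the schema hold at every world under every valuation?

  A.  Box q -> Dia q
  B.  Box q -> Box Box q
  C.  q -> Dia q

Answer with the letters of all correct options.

A

R is not reflexive: not t R t.
R is not transitive: s R u and u R x but not s R x.
R is serial: every world has an R-successor.
(A) Box q -> Dia q (axiom D) characterises the serial frames. R is serial — valid.
(B) Box q -> Box Box q is axiom 4, which corresponds to transitivity. R is not transitive — not valid.
(C) q -> Dia q is the dual of axiom T, which corresponds to reflexivity. R is not reflexive — not valid.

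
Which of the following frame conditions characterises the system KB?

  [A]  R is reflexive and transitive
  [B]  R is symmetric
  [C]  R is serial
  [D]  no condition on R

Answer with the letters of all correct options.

B

(A) this class determines S4, not KB.
(B) KB is sound and complete for exactly this class.
(C) this class determines D, not KB.
(D) this class determines K, not KB.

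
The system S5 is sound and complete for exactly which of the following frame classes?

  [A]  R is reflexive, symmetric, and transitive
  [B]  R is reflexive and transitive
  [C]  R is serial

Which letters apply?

(A) S5 is sound and complete for exactly this class.
(B) this class determines S4, not S5.
(C) this class determines D, not S5.

A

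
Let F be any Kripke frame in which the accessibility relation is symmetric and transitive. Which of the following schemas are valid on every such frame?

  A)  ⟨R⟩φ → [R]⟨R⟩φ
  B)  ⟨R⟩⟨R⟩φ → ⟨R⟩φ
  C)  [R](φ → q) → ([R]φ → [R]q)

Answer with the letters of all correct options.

A, B, C

A symmetric transitive relation is euclidean (uRv and uRw give vRu by symmetry, then vRw by transitivity).
(A) ⟨R⟩φ → [R]⟨R⟩φ is axiom 5; it is valid on a frame exactly when R is euclidean. Every such R is euclidean, so valid.
(B) ⟨R⟩⟨R⟩φ → ⟨R⟩φ is the dual of axiom 4, which corresponds to transitivity. Every such R is transitive — valid.
(C) [R](φ → q) → ([R]φ → [R]q) is the K axiom; it holds on all frames — valid.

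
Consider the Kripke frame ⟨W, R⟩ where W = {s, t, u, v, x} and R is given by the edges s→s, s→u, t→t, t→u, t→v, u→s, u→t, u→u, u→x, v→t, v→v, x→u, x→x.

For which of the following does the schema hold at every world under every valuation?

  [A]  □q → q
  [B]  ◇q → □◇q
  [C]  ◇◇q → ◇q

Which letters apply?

A

R is reflexive: each world relates to itself.
R is not transitive: s R u and u R t but not s R t.
R is not euclidean: t R u and t R v but not u R v.
(A) axiom T: valid iff R is reflexive. R is reflexive — valid.
(B) axiom 5: valid iff R is euclidean. R is not euclidean — not valid.
(C) ◇◇q → ◇q is the dual of axiom 4, which corresponds to transitivity. R is not transitive — not valid.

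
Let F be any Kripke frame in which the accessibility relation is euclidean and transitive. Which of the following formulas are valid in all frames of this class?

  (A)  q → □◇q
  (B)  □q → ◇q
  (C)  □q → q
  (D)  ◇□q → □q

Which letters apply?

(A) q → □◇q is axiom B, which corresponds to symmetry. Such an R need not be symmetric — not valid.
(B) □q → ◇q is axiom D, which corresponds to seriality. Such an R need not be serial — not valid.
(C) axiom T: valid iff R is reflexive. Such an R need not be reflexive — not valid.
(D) ◇□q → □q is the dual of axiom 5; it is valid on a frame exactly when R is euclidean. Every such R is euclidean, so valid.

D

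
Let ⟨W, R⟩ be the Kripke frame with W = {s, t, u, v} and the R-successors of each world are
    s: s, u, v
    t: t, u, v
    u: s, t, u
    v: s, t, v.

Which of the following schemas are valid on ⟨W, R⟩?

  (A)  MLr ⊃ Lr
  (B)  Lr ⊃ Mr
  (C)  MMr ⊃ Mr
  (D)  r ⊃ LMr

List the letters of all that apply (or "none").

B, D

R is symmetric: every R-edge is matched by its reverse.
R is not transitive: s R u and u R t but not s R t.
R is not euclidean: s R u and s R v but not u R v.
R is serial: every world has an R-successor.
(A) MLr ⊃ Lr is the dual of axiom 5, which corresponds to the euclidean property. R is not euclidean — not valid.
(B) Lr ⊃ Mr is axiom D; it is valid on a frame exactly when R is serial. R is serial, so valid.
(C) the dual of axiom 4: valid iff R is transitive. R is not transitive — not valid.
(D) r ⊃ LMr (axiom B) characterises the symmetric frames. R is symmetric — valid.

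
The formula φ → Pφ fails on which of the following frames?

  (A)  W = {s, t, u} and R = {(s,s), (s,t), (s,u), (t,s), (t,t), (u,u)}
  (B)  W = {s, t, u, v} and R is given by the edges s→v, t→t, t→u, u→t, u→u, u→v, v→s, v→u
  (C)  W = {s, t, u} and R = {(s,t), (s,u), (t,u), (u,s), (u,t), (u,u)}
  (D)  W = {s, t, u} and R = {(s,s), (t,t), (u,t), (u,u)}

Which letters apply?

B, C

The schema φ → Pφ is the dual of axiom T; it is valid on a frame iff R is reflexive.
(A) R is reflexive (each world relates to itself), so the schema is valid here.
(B) R is not reflexive (not s R s), so the schema fails here.
(C) R is not reflexive (not s R s), so the schema fails here.
(D) R is reflexive (each world relates to itself), so the schema is valid here.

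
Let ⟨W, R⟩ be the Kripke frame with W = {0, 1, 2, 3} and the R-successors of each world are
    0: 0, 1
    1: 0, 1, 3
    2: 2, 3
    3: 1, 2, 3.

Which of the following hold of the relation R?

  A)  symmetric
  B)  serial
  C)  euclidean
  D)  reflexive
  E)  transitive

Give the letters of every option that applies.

A, B, D

(A) symmetric: every R-edge is matched by its reverse.
(B) serial: every world has an R-successor.
(C) not euclidean: 1 R 0 and 1 R 3 but not 0 R 3.
(D) reflexive: each world relates to itself.
(E) not transitive: 0 R 1 and 1 R 3 but not 0 R 3.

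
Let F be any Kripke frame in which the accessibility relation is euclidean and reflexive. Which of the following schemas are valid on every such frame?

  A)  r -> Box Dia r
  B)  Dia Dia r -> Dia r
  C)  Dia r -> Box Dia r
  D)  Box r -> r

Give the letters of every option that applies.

A, B, C, D

A reflexive euclidean relation is also symmetric (from wRw and wRv the euclidean condition gives vRw) and hence transitive; it is an equivalence relation.
(A) r -> Box Dia r is axiom B; it is valid on a frame exactly when R is symmetric. Every such R is symmetric, so valid.
(B) Dia Dia r -> Dia r is the dual of axiom 4, which corresponds to transitivity. Every such R is transitive — valid.
(C) Dia r -> Box Dia r is axiom 5, which corresponds to the euclidean property. Every such R is euclidean — valid.
(D) Box r -> r (axiom T) characterises the reflexive frames. Every such R is reflexive — valid.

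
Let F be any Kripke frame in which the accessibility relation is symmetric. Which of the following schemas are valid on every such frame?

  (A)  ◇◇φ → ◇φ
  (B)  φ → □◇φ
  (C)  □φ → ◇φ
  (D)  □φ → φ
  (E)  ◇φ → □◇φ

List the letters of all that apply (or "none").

(A) the dual of axiom 4: valid iff R is transitive. Such an R need not be transitive — not valid.
(B) φ → □◇φ (axiom B) characterises the symmetric frames. Every such R is symmetric — valid.
(C) □φ → ◇φ (axiom D) characterises the serial frames. Such an R need not be serial — not valid.
(D) □φ → φ (axiom T) characterises the reflexive frames. Such an R need not be reflexive — not valid.
(E) ◇φ → □◇φ (axiom 5) characterises the euclidean frames. Such an R need not be euclidean — not valid.

B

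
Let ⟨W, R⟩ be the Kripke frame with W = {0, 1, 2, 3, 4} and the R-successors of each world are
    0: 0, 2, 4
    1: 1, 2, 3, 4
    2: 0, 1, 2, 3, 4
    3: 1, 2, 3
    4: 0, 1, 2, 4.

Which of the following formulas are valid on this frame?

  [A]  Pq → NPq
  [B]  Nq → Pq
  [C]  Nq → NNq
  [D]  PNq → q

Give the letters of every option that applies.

B, D

R is symmetric: every R-edge is matched by its reverse.
R is not transitive: 0 R 2 and 2 R 1 but not 0 R 1.
R is not euclidean: 1 R 3 and 1 R 4 but not 3 R 4.
R is serial: every world has an R-successor.
(A) axiom 5: valid iff R is euclidean. R is not euclidean — not valid.
(B) Nq → Pq (axiom D) characterises the serial frames. R is serial — valid.
(C) Nq → NNq is axiom 4, which corresponds to transitivity. R is not transitive — not valid.
(D) the dual of axiom B: valid iff R is symmetric. R is symmetric — valid.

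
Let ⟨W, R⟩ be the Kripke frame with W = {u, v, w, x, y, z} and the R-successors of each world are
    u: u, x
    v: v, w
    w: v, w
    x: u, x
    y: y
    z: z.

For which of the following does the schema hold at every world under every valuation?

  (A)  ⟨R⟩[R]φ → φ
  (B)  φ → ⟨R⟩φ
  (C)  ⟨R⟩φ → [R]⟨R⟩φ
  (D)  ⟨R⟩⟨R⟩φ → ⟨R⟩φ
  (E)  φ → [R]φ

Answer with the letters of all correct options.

A, B, C, D

R is reflexive: each world relates to itself.
R is symmetric: every R-edge is matched by its reverse.
R is transitive: R is closed under composition.
R is euclidean: any two R-successors of the same world are R-related.
R is not a subset of the identity: u R x with u ≠ x.
(A) ⟨R⟩[R]φ → φ is the dual of axiom B; it is valid on a frame exactly when R is symmetric. R is symmetric, so valid.
(B) φ → ⟨R⟩φ is the dual of axiom T; it is valid on a frame exactly when R is reflexive. R is reflexive, so valid.
(C) ⟨R⟩φ → [R]⟨R⟩φ is axiom 5; it is valid on a frame exactly when R is euclidean. R is euclidean, so valid.
(D) ⟨R⟩⟨R⟩φ → ⟨R⟩φ is the dual of axiom 4, which corresponds to transitivity. R is transitive — valid.
(E) φ → [R]φ is valid only on frames where every R-edge is a self-loop. Here R ⊄ identity — not valid.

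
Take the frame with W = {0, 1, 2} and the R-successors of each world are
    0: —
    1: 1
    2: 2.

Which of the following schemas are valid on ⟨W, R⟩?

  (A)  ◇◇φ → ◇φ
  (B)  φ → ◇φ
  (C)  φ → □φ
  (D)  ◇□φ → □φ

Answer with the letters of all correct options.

R is not reflexive: not 0 R 0.
R is transitive: R is closed under composition.
R is euclidean: any two R-successors of the same world are R-related.
R is a subset of the identity: every R-edge is a self-loop.
(A) ◇◇φ → ◇φ is the dual of axiom 4, which corresponds to transitivity. R is transitive — valid.
(B) φ → ◇φ is the dual of axiom T; it is valid on a frame exactly when R is reflexive. R is not reflexive, so not valid.
(C) φ → □φ is valid only on frames where every R-edge is a self-loop. Here R ⊆ identity — valid.
(D) ◇□φ → □φ (the dual of axiom 5) characterises the euclidean frames. R is euclidean — valid.

A, C, D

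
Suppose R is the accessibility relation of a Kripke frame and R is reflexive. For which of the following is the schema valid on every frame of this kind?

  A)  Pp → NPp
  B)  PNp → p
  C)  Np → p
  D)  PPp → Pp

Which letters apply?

C

A reflexive relation is serial.
(A) Pp → NPp is axiom 5, which corresponds to the euclidean property. Such an R need not be euclidean — not valid.
(B) PNp → p is the dual of axiom B, which corresponds to symmetry. Such an R need not be symmetric — not valid.
(C) Np → p is axiom T, which corresponds to reflexivity. Every such R is reflexive — valid.
(D) PPp → Pp is the dual of axiom 4, which corresponds to transitivity. Such an R need not be transitive — not valid.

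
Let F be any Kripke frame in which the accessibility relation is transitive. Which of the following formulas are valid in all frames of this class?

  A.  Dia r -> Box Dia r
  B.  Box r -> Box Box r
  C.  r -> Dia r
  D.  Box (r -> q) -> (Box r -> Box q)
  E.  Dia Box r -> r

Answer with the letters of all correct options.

B, D

(A) Dia r -> Box Dia r is axiom 5; it is valid on a frame exactly when R is euclidean. Such an R need not be euclidean, so not valid.
(B) Box r -> Box Box r (axiom 4) characterises the transitive frames. Every such R is transitive — valid.
(C) r -> Dia r (the dual of axiom T) characterises the reflexive frames. Such an R need not be reflexive — not valid.
(D) Box (r -> q) -> (Box r -> Box q) is axiom K, valid on every Kripke frame — valid.
(E) the dual of axiom B: valid iff R is symmetric. Such an R need not be symmetric — not valid.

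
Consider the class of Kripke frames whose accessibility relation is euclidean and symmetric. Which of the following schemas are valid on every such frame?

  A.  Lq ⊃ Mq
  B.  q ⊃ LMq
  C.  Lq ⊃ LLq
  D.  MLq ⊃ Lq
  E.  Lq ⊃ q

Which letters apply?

A symmetric euclidean relation is transitive (uRv and vRw give vRu by symmetry, then uRw by the euclidean condition, applied at v).
(A) Lq ⊃ Mq is axiom D, which corresponds to seriality. Such an R need not be serial — not valid.
(B) q ⊃ LMq is axiom B; it is valid on a frame exactly when R is symmetric. Every such R is symmetric, so valid.
(C) Lq ⊃ LLq (axiom 4) characterises the transitive frames. Every such R is transitive — valid.
(D) MLq ⊃ Lq is the dual of axiom 5; it is valid on a frame exactly when R is euclidean. Every such R is euclidean, so valid.
(E) Lq ⊃ q (axiom T) characterises the reflexive frames. Such an R need not be reflexive — not valid.

B, C, D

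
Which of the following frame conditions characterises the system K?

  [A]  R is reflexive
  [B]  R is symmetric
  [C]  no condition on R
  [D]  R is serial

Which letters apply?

C

(A) this class determines T (= KT), not K.
(B) this class determines KB, not K.
(C) K is sound and complete for exactly this class.
(D) this class determines D, not K.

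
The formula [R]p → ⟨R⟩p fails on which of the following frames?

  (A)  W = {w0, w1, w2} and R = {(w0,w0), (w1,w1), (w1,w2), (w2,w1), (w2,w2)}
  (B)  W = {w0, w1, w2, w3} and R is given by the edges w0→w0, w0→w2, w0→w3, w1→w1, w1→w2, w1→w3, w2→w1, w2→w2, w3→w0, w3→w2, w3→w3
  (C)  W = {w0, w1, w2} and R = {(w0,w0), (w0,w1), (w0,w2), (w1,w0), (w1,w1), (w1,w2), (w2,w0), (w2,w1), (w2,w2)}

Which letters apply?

The schema [R]p → ⟨R⟩p is axiom D; it is valid on a frame iff R is serial.
(A) R is serial (every world has an R-successor), so the schema is valid here.
(B) R is serial (every world has an R-successor), so the schema is valid here.
(C) R is serial (every world has an R-successor), so the schema is valid here.

none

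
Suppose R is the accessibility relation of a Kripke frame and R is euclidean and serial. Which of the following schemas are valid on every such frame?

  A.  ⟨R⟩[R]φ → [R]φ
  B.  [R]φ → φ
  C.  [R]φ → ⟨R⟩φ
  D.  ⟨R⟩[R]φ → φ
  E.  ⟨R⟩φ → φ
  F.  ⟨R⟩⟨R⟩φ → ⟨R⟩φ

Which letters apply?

A, C

(A) the dual of axiom 5: valid iff R is euclidean. Every such R is euclidean — valid.
(B) [R]φ → φ (axiom T) characterises the reflexive frames. Such an R need not be reflexive — not valid.
(C) [R]φ → ⟨R⟩φ is axiom D, which corresponds to seriality. Every such R is serial — valid.
(D) ⟨R⟩[R]φ → φ is the dual of axiom B; it is valid on a frame exactly when R is symmetric. Such an R need not be symmetric, so not valid.
(E) ⟨R⟩φ → φ (the converse of T) corresponds to R being a subset of the identity. Such an R need not be a subset of the identity, so not valid.
(F) the dual of axiom 4: valid iff R is transitive. Such an R need not be transitive — not valid.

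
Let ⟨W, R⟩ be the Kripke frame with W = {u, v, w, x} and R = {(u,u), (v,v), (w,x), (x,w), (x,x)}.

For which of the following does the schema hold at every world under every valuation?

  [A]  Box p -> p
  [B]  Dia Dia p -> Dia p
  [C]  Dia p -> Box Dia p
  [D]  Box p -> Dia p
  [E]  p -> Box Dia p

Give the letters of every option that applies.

D, E

R is not reflexive: not w R w.
R is symmetric: every R-edge is matched by its reverse.
R is not transitive: w R x and x R w but not w R w.
R is not euclidean: x R w and x R w but not w R w.
R is serial: every world has an R-successor.
(A) Box p -> p (axiom T) characterises the reflexive frames. R is not reflexive — not valid.
(B) Dia Dia p -> Dia p is the dual of axiom 4, which corresponds to transitivity. R is not transitive — not valid.
(C) axiom 5: valid iff R is euclidean. R is not euclidean — not valid.
(D) Box p -> Dia p is axiom D; it is valid on a frame exactly when R is serial. R is serial, so valid.
(E) axiom B: valid iff R is symmetric. R is symmetric — valid.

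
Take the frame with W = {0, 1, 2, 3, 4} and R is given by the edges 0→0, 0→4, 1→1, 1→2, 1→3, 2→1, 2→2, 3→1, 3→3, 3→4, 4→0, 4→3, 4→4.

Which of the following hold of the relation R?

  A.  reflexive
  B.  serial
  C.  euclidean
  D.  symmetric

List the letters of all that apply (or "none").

(A) reflexive: each world relates to itself.
(B) serial: every world has an R-successor.
(C) not euclidean: 1 R 2 and 1 R 3 but not 2 R 3.
(D) symmetric: every R-edge is matched by its reverse.

A, B, D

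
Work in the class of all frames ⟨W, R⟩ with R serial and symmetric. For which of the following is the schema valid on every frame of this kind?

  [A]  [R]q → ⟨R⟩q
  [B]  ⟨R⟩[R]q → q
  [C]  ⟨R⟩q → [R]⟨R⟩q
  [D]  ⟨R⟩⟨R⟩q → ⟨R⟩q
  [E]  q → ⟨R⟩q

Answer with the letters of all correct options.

A, B

(A) axiom D: valid iff R is serial. Every such R is serial — valid.
(B) ⟨R⟩[R]q → q is the dual of axiom B; it is valid on a frame exactly when R is symmetric. Every such R is symmetric, so valid.
(C) ⟨R⟩q → [R]⟨R⟩q (axiom 5) characterises the euclidean frames. Such an R need not be euclidean — not valid.
(D) ⟨R⟩⟨R⟩q → ⟨R⟩q (the dual of axiom 4) characterises the transitive frames. Such an R need not be transitive — not valid.
(E) the dual of axiom T: valid iff R is reflexive. Such an R need not be reflexive — not valid.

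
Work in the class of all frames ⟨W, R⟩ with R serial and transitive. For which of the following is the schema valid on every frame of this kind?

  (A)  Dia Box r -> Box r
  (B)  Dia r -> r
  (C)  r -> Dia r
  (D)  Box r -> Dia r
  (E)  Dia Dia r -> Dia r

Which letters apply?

(A) Dia Box r -> Box r is the dual of axiom 5, which corresponds to the euclidean property. Such an R need not be euclidean — not valid.
(B) Dia r -> r is valid only on frames where every R-edge is a self-loop. Such an R need not be a subset of the identity — not valid.
(C) r -> Dia r is the dual of axiom T, which corresponds to reflexivity. Such an R need not be reflexive — not valid.
(D) Box r -> Dia r (axiom D) characterises the serial frames. Every such R is serial — valid.
(E) Dia Dia r -> Dia r is the dual of axiom 4; it is valid on a frame exactly when R is transitive. Every such R is transitive, so valid.

D, E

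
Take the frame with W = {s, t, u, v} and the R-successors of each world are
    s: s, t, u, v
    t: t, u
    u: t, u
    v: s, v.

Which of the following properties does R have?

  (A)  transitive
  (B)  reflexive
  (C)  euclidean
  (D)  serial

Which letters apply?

(A) not transitive: v R s and s R t but not v R t.
(B) reflexive: each world relates to itself.
(C) not euclidean: s R t and s R s but not t R s.
(D) serial: every world has an R-successor.

B, D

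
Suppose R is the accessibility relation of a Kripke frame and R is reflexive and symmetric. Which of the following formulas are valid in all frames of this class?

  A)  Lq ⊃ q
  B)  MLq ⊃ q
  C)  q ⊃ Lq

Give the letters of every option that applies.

A, B

Reflexive relations are serial.
(A) axiom T: valid iff R is reflexive. Every such R is reflexive — valid.
(B) MLq ⊃ q is the dual of axiom B; it is valid on a frame exactly when R is symmetric. Every such R is symmetric, so valid.
(C) q ⊃ Lq (equivalent to ◇p→p) corresponds to R being a subset of the identity. Such an R need not be a subset of the identity, so not valid.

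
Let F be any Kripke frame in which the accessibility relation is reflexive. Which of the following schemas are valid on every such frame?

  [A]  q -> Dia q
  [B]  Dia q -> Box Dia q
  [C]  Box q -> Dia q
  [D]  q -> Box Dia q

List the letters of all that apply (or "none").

A reflexive relation is serial.
(A) the dual of axiom T: valid iff R is reflexive. Every such R is reflexive — valid.
(B) Dia q -> Box Dia q (axiom 5) characterises the euclidean frames. Such an R need not be euclidean — not valid.
(C) Box q -> Dia q is axiom D, which corresponds to seriality. Every such R is serial — valid.
(D) q -> Box Dia q (axiom B) characterises the symmetric frames. Such an R need not be symmetric — not valid.

A, C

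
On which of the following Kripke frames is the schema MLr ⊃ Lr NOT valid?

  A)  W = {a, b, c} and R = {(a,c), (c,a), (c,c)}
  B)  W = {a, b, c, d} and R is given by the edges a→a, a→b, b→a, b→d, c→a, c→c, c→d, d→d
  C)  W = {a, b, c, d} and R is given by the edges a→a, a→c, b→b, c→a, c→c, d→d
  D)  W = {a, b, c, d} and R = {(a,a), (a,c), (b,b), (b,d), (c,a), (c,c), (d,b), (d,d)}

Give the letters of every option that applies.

A, B

The schema MLr ⊃ Lr is the dual of axiom 5; it is valid on a frame iff R is euclidean.
(A) R is not euclidean (c R a and c R a but not a R a), so the schema fails here.
(B) R is not euclidean (b R a and b R d but not a R d), so the schema fails here.
(C) R is euclidean (any two R-successors of the same world are R-related), so the schema is valid here.
(D) R is euclidean (any two R-successors of the same world are R-related), so the schema is valid here.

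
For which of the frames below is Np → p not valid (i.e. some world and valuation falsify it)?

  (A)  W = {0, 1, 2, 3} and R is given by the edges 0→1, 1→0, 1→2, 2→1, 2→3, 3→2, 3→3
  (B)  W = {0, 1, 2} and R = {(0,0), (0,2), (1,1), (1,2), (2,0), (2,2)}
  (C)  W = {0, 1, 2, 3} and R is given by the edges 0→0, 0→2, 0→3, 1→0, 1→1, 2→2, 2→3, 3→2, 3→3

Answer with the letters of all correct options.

A

The schema Np → p is axiom T; it is valid on a frame iff R is reflexive.
(A) R is not reflexive (not 0 R 0), so the schema fails here.
(B) R is reflexive (each world relates to itself), so the schema is valid here.
(C) R is reflexive (each world relates to itself), so the schema is valid here.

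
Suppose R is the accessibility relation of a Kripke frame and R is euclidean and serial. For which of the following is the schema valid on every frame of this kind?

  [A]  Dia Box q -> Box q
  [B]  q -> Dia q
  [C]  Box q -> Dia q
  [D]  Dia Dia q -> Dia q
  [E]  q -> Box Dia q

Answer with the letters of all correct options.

(A) Dia Box q -> Box q is the dual of axiom 5, which corresponds to the euclidean property. Every such R is euclidean — valid.
(B) q -> Dia q is the dual of axiom T, which corresponds to reflexivity. Such an R need not be reflexive — not valid.
(C) Box q -> Dia q is axiom D; it is valid on a frame exactly when R is serial. Every such R is serial, so valid.
(D) Dia Dia q -> Dia q is the dual of axiom 4; it is valid on a frame exactly when R is transitive. Such an R need not be transitive, so not valid.
(E) q -> Box Dia q is axiom B; it is valid on a frame exactly when R is symmetric. Such an R need not be symmetric, so not valid.

A, C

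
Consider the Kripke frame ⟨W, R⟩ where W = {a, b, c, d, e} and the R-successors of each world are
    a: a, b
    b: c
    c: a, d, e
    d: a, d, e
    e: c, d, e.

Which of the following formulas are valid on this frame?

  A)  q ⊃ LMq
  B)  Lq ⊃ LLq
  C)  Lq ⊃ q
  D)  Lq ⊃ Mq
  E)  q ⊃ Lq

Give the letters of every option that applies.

D

R is not reflexive: not b R b.
R is not symmetric: a R b but not b R a.
R is not transitive: a R b and b R c but not a R c.
R is serial: every world has an R-successor.
R is not a subset of the identity: a R b with a ≠ b.
(A) q ⊃ LMq (axiom B) characterises the symmetric frames. R is not symmetric — not valid.
(B) Lq ⊃ LLq is axiom 4; it is valid on a frame exactly when R is transitive. R is not transitive, so not valid.
(C) axiom T: valid iff R is reflexive. R is not reflexive — not valid.
(D) Lq ⊃ Mq is axiom D, which corresponds to seriality. R is serial — valid.
(E) q ⊃ Lq is valid only on frames where every R-edge is a self-loop. Here R ⊄ identity — not valid.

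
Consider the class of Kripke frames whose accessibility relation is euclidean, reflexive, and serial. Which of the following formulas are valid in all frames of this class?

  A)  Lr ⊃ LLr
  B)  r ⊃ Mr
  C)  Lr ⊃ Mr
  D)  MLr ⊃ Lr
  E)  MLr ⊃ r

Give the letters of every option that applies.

A relation that is euclidean, reflexive, and serial is also symmetric and transitive.
(A) Lr ⊃ LLr (axiom 4) characterises the transitive frames. Every such R is transitive — valid.
(B) r ⊃ Mr is the dual of axiom T; it is valid on a frame exactly when R is reflexive. Every such R is reflexive, so valid.
(C) Lr ⊃ Mr (axiom D) characterises the serial frames. Every such R is serial — valid.
(D) MLr ⊃ Lr is the dual of axiom 5, which corresponds to the euclidean property. Every such R is euclidean — valid.
(E) MLr ⊃ r is the dual of axiom B; it is valid on a frame exactly when R is symmetric. Every such R is symmetric, so valid.

A, B, C, D, E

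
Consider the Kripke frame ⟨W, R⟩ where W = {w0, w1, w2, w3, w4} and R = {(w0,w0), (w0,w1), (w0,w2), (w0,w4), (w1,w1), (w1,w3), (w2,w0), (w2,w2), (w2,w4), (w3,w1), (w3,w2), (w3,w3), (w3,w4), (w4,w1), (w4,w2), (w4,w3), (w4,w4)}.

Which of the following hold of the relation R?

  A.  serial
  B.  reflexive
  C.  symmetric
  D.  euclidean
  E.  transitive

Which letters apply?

(A) serial: every world has an R-successor.
(B) reflexive: each world relates to itself.
(C) not symmetric: w0 R w1 but not w1 R w0.
(D) not euclidean: w0 R w1 and w0 R w0 but not w1 R w0.
(E) not transitive: w0 R w1 and w1 R w3 but not w0 R w3.

A, B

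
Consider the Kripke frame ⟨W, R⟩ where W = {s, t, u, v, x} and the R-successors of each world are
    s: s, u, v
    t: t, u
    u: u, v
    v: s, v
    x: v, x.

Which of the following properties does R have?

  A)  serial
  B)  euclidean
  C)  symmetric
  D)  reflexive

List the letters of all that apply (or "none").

A, D

(A) serial: every world has an R-successor.
(B) not euclidean: s R u and s R s but not u R s.
(C) not symmetric: s R u but not u R s.
(D) reflexive: each world relates to itself.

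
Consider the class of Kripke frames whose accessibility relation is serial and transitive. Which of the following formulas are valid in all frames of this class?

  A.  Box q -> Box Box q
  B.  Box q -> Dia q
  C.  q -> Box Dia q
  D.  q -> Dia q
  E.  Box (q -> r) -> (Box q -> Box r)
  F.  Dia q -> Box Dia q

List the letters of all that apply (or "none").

A, B, E

(A) Box q -> Box Box q is axiom 4; it is valid on a frame exactly when R is transitive. Every such R is transitive, so valid.
(B) Box q -> Dia q (axiom D) characterises the serial frames. Every such R is serial — valid.
(C) q -> Box Dia q (axiom B) characterises the symmetric frames. Such an R need not be symmetric — not valid.
(D) q -> Dia q is the dual of axiom T; it is valid on a frame exactly when R is reflexive. Such an R need not be reflexive, so not valid.
(E) this is just K, valid on every normal frame.
(F) Dia q -> Box Dia q is axiom 5; it is valid on a frame exactly when R is euclidean. Such an R need not be euclidean, so not valid.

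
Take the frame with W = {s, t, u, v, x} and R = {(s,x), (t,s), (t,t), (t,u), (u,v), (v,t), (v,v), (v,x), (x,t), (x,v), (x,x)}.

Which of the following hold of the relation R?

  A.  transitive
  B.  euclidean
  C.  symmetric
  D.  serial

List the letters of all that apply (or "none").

D

(A) not transitive: s R x and x R t but not s R t.
(B) not euclidean: t R s and t R t but not s R t.
(C) not symmetric: s R x but not x R s.
(D) serial: every world has an R-successor.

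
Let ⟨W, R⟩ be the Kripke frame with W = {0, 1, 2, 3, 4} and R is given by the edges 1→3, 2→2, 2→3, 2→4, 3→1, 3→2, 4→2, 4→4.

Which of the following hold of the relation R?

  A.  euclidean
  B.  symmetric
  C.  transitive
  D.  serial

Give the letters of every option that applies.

(A) not euclidean: 2 R 3 and 2 R 4 but not 3 R 4.
(B) symmetric: every R-edge is matched by its reverse.
(C) not transitive: 1 R 3 and 3 R 1 but not 1 R 1.
(D) not serial: 0 has no R-successor.

B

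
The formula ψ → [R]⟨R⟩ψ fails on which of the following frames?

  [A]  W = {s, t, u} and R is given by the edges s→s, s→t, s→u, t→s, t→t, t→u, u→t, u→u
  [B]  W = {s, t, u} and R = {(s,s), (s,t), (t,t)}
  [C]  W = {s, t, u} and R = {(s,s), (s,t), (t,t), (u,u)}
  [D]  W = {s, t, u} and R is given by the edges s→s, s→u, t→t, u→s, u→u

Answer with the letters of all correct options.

The schema ψ → [R]⟨R⟩ψ is axiom B; it is valid on a frame iff R is symmetric.
(A) R is not symmetric (s R u but not u R s), so the schema fails here.
(B) R is not symmetric (s R t but not t R s), so the schema fails here.
(C) R is not symmetric (s R t but not t R s), so the schema fails here.
(D) R is symmetric (every R-edge is matched by its reverse), so the schema is valid here.

A, B, C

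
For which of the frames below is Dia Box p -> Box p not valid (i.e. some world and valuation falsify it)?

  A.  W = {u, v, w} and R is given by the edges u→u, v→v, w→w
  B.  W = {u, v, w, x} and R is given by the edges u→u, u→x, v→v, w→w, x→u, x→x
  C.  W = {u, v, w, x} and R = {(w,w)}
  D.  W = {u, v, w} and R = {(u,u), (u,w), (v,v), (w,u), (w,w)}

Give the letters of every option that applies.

none

The schema Dia Box p -> Box p is the dual of axiom 5; it is valid on a frame iff R is euclidean.
(A) R is euclidean (any two R-successors of the same world are R-related), so the schema is valid here.
(B) R is euclidean (any two R-successors of the same world are R-related), so the schema is valid here.
(C) R is euclidean (any two R-successors of the same world are R-related), so the schema is valid here.
(D) R is euclidean (any two R-successors of the same world are R-related), so the schema is valid here.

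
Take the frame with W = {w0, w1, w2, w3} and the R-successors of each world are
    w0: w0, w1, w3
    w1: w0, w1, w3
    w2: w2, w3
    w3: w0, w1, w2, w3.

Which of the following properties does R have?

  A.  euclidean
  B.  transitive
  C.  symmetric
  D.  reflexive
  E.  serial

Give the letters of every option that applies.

C, D, E

(A) not euclidean: w3 R w0 and w3 R w2 but not w0 R w2.
(B) not transitive: w0 R w3 and w3 R w2 but not w0 R w2.
(C) symmetric: every R-edge is matched by its reverse.
(D) reflexive: each world relates to itself.
(E) serial: every world has an R-successor.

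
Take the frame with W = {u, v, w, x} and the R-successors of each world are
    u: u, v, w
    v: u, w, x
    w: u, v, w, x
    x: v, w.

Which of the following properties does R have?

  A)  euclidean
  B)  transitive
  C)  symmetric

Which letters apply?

C

(A) not euclidean: v R u and v R x but not u R x.
(B) not transitive: u R v and v R x but not u R x.
(C) symmetric: every R-edge is matched by its reverse.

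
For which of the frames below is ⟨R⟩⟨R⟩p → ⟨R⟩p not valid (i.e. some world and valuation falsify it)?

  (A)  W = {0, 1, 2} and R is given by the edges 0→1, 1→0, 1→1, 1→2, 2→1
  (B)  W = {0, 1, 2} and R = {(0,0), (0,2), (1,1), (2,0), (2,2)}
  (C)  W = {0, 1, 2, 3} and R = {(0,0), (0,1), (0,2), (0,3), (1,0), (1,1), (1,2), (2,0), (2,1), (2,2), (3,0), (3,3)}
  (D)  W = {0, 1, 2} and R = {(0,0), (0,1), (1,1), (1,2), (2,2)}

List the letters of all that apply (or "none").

The schema ⟨R⟩⟨R⟩p → ⟨R⟩p is the dual of axiom 4; it is valid on a frame iff R is transitive.
(A) R is not transitive (0 R 1 and 1 R 0 but not 0 R 0), so the schema fails here.
(B) R is transitive (R is closed under composition), so the schema is valid here.
(C) R is not transitive (1 R 0 and 0 R 3 but not 1 R 3), so the schema fails here.
(D) R is not transitive (0 R 1 and 1 R 2 but not 0 R 2), so the schema fails here.

A, C, D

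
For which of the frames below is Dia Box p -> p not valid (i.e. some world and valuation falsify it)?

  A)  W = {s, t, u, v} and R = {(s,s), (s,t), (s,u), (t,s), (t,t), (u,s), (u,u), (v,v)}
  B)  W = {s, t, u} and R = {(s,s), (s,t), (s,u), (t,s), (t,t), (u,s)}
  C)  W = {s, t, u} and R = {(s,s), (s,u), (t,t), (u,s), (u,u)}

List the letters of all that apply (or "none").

The schema Dia Box p -> p is the dual of axiom B; it is valid on a frame iff R is symmetric.
(A) R is symmetric (every R-edge is matched by its reverse), so the schema is valid here.
(B) R is symmetric (every R-edge is matched by its reverse), so the schema is valid here.
(C) R is symmetric (every R-edge is matched by its reverse), so the schema is valid here.

none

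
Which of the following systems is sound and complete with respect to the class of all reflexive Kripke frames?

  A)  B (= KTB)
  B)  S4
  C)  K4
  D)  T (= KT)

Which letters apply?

D

(A) B (= KTB) is determined by the class of reflexive and symmetric frames.
(B) S4 is determined by the class of reflexive and transitive frames.
(C) K4 is determined by the class of transitive frames.
(D) T (= KT) is determined by exactly this class.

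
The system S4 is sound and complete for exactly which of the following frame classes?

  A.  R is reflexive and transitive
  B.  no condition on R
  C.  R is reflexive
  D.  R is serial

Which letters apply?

A

(A) S4 is sound and complete for exactly this class.
(B) this class determines K, not S4.
(C) this class determines T (= KT), not S4.
(D) this class determines D, not S4.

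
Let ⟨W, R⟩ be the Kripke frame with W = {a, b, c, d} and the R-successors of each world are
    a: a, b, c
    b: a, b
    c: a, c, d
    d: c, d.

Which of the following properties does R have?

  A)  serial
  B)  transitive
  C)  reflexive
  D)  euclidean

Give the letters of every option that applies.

(A) serial: every world has an R-successor.
(B) not transitive: a R c and c R d but not a R d.
(C) reflexive: each world relates to itself.
(D) not euclidean: a R b and a R c but not b R c.

A, C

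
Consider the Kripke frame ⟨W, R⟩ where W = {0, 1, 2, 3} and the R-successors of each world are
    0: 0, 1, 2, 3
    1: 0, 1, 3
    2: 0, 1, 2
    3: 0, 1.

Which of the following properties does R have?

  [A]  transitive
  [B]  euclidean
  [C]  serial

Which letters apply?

(A) not transitive: 1 R 0 and 0 R 2 but not 1 R 2.
(B) not euclidean: 0 R 1 and 0 R 2 but not 1 R 2.
(C) serial: every world has an R-successor.

C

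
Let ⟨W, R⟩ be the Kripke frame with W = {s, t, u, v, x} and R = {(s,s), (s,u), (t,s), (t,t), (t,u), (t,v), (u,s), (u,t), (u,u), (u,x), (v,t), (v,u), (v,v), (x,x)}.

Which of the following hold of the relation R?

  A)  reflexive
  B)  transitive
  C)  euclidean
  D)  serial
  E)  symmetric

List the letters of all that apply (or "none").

A, D

(A) reflexive: each world relates to itself.
(B) not transitive: s R u and u R t but not s R t.
(C) not euclidean: t R s and t R t but not s R t.
(D) serial: every world has an R-successor.
(E) not symmetric: t R s but not s R t.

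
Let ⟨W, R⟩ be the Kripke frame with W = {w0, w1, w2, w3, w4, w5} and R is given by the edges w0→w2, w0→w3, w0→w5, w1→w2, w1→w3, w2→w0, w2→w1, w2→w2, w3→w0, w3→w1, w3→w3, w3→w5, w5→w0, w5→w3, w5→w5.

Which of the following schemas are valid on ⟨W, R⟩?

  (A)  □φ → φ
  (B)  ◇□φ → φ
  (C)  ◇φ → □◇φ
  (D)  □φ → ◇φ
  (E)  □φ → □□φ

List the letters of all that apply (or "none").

B

R is not reflexive: not w0 R w0.
R is symmetric: every R-edge is matched by its reverse.
R is not transitive: w0 R w2 and w2 R w0 but not w0 R w0.
R is not euclidean: w0 R w2 and w0 R w3 but not w2 R w3.
R is not serial: w4 has no R-successor.
(A) □φ → φ is axiom T, which corresponds to reflexivity. R is not reflexive — not valid.
(B) ◇□φ → φ is the dual of axiom B, which corresponds to symmetry. R is symmetric — valid.
(C) ◇φ → □◇φ is axiom 5; it is valid on a frame exactly when R is euclidean. R is not euclidean, so not valid.
(D) □φ → ◇φ is axiom D; it is valid on a frame exactly when R is serial. R is not serial, so not valid.
(E) axiom 4: valid iff R is transitive. R is not transitive — not valid.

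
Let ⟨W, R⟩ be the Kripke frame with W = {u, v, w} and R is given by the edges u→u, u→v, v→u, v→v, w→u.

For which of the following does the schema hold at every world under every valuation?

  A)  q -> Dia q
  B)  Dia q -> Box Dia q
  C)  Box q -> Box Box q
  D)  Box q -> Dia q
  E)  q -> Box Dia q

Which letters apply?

B, D

R is not reflexive: not w R w.
R is not symmetric: w R u but not u R w.
R is not transitive: w R u and u R v but not w R v.
R is euclidean: any two R-successors of the same world are R-related.
R is serial: every world has an R-successor.
(A) q -> Dia q is the dual of axiom T, which corresponds to reflexivity. R is not reflexive — not valid.
(B) Dia q -> Box Dia q is axiom 5, which corresponds to the euclidean property. R is euclidean — valid.
(C) Box q -> Box Box q is axiom 4, which corresponds to transitivity. R is not transitive — not valid.
(D) axiom D: valid iff R is serial. R is serial — valid.
(E) q -> Box Dia q (axiom B) characterises the symmetric frames. R is not symmetric — not valid.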